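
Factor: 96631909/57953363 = 11^1*13^( - 1)* 19^ ( - 1)*234629^( - 1)*8784719^1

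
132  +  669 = 801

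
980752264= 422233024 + 558519240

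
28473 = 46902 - 18429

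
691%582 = 109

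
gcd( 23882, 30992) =2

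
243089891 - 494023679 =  - 250933788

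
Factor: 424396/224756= 349^ (  -  1)* 659^1 =659/349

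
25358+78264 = 103622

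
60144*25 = 1503600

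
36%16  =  4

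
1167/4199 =1167/4199 = 0.28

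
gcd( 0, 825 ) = 825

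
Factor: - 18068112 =- 2^4*3^2 * 271^1*463^1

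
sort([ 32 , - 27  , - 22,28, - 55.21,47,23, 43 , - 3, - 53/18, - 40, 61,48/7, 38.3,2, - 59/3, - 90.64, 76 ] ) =[ - 90.64,  -  55.21,-40,-27, - 22, - 59/3, - 3, - 53/18, 2, 48/7,23,28, 32, 38.3 , 43, 47, 61 , 76] 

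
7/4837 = 1/691=0.00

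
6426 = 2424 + 4002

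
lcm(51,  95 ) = 4845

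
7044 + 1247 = 8291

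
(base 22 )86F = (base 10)4019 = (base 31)45K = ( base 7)14501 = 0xfb3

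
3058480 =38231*80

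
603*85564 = 51595092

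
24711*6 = 148266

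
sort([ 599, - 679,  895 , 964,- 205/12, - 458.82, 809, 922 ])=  [ - 679, - 458.82, - 205/12, 599,  809,895,922, 964]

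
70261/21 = 3345 + 16/21 = 3345.76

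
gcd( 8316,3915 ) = 27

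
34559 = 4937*7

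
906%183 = 174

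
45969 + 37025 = 82994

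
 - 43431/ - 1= 43431/1 = 43431.00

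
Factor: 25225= 5^2 * 1009^1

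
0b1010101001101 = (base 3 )21110222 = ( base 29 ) 6E1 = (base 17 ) 11ED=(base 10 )5453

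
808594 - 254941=553653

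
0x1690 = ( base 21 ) D21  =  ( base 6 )42424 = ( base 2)1011010010000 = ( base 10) 5776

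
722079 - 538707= 183372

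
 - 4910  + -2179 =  - 7089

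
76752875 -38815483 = 37937392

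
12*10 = 120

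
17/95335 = 17/95335 =0.00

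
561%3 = 0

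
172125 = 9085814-8913689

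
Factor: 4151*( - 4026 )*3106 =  - 51907242156 = - 2^2*3^1 * 7^1*11^1 * 61^1*593^1*1553^1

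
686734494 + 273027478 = 959761972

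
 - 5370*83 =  - 445710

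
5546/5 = 1109 + 1/5= 1109.20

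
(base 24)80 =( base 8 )300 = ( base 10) 192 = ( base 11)165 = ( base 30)6c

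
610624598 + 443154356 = 1053778954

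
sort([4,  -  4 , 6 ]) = [-4,4,6] 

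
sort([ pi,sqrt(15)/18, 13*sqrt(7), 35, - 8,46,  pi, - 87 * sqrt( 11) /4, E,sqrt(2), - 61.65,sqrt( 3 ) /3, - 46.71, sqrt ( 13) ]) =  [ - 87*sqrt(11)/4, - 61.65, - 46.71,-8,sqrt(15)/18, sqrt(3) /3, sqrt( 2), E,pi,pi,  sqrt(13), 13*sqrt(7 ), 35,46 ] 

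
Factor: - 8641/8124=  - 2^(-2 ) * 3^( - 1 )*677^ (  -  1 )*8641^1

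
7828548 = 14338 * 546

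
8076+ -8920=  -  844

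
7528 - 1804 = 5724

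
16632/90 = 184 + 4/5 = 184.80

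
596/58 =298/29 = 10.28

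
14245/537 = 14245/537 = 26.53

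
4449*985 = 4382265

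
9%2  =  1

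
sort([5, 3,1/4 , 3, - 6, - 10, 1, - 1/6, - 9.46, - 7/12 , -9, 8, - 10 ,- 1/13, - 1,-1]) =[ - 10,-10, - 9.46, - 9, - 6, - 1, - 1,- 7/12, - 1/6, - 1/13,1/4 , 1,  3, 3,5,8]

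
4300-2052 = 2248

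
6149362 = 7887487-1738125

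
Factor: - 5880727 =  - 5880727^1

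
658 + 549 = 1207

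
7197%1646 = 613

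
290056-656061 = -366005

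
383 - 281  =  102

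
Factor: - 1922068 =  - 2^2*480517^1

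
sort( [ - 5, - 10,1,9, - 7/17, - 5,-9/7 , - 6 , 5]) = [ - 10,  -  6, - 5, - 5,  -  9/7, - 7/17,1, 5, 9]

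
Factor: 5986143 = 3^4*263^1*281^1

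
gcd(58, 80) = 2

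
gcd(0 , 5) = 5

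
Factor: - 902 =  - 2^1*11^1*41^1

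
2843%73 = 69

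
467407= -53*( - 8819 ) 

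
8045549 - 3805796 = 4239753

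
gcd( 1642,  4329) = 1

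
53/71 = 53/71 = 0.75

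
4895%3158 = 1737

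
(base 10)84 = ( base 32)2K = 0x54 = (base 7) 150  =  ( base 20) 44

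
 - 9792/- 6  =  1632 + 0/1 = 1632.00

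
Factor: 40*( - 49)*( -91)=2^3*5^1*7^3 * 13^1 = 178360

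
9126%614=530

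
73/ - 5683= - 1 + 5610/5683=- 0.01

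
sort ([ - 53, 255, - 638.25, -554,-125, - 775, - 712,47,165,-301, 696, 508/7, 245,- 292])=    [-775, - 712, - 638.25 , - 554,  -  301, - 292, - 125, - 53 , 47,508/7 , 165,245,255, 696]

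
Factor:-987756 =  - 2^2  *  3^1*7^1*11^1*1069^1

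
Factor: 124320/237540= 2^3*7^1*107^( - 1) =56/107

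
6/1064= 3/532 = 0.01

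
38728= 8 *4841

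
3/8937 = 1/2979  =  0.00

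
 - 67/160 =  - 67/160 = - 0.42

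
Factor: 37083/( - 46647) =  - 12361/15549 = - 3^( - 1)*47^1*71^( - 1)*73^(-1)*263^1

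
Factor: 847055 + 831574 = 3^1 * 89^1 * 6287^1 = 1678629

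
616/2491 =616/2491= 0.25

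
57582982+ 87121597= 144704579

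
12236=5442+6794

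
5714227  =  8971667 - 3257440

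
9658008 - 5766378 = 3891630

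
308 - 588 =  - 280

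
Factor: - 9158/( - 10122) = 3^( - 1)*7^( - 1) * 19^1 = 19/21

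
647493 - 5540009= - 4892516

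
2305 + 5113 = 7418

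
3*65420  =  196260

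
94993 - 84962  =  10031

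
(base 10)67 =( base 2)1000011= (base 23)2L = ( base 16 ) 43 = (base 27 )2D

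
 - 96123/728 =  - 133 + 701/728 = - 132.04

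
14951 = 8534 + 6417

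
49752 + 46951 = 96703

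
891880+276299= 1168179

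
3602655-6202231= - 2599576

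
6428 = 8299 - 1871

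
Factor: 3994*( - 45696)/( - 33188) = 2^6*3^1*7^1*17^1*1997^1 * 8297^(  -  1) =45627456/8297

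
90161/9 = 90161/9 =10017.89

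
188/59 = 188/59 = 3.19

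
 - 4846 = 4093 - 8939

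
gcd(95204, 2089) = 1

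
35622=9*3958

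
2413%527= 305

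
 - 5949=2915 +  - 8864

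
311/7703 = 311/7703 = 0.04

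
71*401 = 28471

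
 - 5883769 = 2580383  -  8464152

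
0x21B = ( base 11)450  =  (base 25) LE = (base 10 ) 539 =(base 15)25E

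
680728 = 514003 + 166725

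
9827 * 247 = 2427269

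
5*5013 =25065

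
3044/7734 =1522/3867 = 0.39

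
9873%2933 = 1074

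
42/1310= 21/655 = 0.03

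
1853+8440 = 10293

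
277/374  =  277/374  =  0.74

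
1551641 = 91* 17051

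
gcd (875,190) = 5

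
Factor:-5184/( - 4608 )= 9/8 = 2^ ( - 3)*3^2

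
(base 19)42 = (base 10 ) 78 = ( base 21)3F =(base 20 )3i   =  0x4e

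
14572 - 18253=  - 3681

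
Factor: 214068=2^2*3^1*17839^1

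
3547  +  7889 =11436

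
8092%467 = 153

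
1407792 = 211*6672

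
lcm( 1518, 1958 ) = 135102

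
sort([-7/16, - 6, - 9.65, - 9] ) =[ - 9.65, - 9, - 6 ,-7/16]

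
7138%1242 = 928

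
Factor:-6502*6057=-39382614  =  - 2^1  *  3^2*673^1*3251^1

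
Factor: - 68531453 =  - 2137^1*32069^1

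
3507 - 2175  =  1332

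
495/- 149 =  - 495/149 = - 3.32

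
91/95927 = 7/7379 = 0.00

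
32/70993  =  32/70993 = 0.00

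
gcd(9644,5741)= 1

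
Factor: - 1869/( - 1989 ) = 3^ ( - 1 )*7^1*13^( - 1)*17^( - 1)*89^1  =  623/663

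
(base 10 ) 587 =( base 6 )2415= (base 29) K7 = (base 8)1113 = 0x24B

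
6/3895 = 6/3895= 0.00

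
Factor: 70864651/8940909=3^( - 1 )*11^1*13^1*233^(  -  1)*12791^( - 1)*495557^1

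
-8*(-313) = 2504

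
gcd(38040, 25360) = 12680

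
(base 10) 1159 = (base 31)16C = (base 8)2207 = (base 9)1527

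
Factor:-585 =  - 3^2 * 5^1*13^1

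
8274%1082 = 700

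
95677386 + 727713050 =823390436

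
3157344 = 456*6924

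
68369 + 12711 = 81080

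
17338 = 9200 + 8138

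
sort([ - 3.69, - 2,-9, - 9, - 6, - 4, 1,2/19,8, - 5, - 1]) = [ - 9, - 9 ,  -  6,- 5, - 4,-3.69, - 2 , - 1, 2/19,1,  8]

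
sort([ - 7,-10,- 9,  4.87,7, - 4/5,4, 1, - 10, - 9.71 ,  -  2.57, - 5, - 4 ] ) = [- 10, - 10,  -  9.71,  -  9,-7,-5 , - 4, - 2.57, - 4/5 , 1, 4,4.87, 7]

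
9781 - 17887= - 8106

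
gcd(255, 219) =3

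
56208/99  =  18736/33 =567.76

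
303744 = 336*904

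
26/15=26/15=   1.73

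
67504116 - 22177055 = 45327061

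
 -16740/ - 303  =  55 + 25/101 = 55.25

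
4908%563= 404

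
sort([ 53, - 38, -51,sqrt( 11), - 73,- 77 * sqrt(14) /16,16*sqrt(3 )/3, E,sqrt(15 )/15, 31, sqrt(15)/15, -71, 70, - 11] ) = [-73, - 71,- 51, - 38, - 77*sqrt (14)/16,-11,sqrt( 15 )/15,sqrt( 15 )/15,E, sqrt ( 11),16*sqrt(3)/3,31, 53,70] 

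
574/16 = 287/8 = 35.88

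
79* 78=6162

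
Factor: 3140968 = 2^3*197^1*1993^1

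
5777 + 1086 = 6863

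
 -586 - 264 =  - 850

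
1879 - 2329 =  - 450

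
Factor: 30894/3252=19/2= 2^( - 1 )*19^1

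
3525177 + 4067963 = 7593140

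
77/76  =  77/76  =  1.01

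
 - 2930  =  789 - 3719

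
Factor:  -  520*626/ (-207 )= 325520/207 = 2^4*3^( - 2)*5^1*13^1 * 23^( - 1)*313^1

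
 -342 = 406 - 748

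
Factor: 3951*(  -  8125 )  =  -32101875 = -  3^2*5^4*13^1*439^1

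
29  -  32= - 3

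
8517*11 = 93687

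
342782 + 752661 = 1095443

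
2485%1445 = 1040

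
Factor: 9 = 3^2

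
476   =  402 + 74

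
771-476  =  295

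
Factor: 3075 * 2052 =6309900 = 2^2*3^4*5^2*19^1*41^1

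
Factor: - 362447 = - 43^1*8429^1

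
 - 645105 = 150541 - 795646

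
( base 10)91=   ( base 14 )67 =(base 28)37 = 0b1011011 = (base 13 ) 70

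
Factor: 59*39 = 3^1*13^1*59^1 = 2301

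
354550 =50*7091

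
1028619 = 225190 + 803429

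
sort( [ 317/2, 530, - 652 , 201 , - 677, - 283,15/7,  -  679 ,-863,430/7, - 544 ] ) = [  -  863 , - 679, - 677, - 652, - 544, - 283,15/7,430/7,317/2,201,530]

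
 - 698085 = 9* ( - 77565)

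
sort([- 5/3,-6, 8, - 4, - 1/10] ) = [ - 6, - 4,-5/3,  -  1/10,8]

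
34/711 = 34/711 = 0.05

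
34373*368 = 12649264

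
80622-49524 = 31098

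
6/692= 3/346 = 0.01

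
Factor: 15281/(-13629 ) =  - 3^( - 1 )*11^(-1 )*37^1 = - 37/33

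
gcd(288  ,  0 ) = 288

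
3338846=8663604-5324758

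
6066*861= 5222826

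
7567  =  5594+1973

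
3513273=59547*59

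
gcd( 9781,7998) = 1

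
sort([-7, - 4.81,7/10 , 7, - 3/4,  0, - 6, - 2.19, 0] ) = [ - 7,-6,-4.81, - 2.19, - 3/4,0,0,7/10, 7]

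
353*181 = 63893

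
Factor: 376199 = 376199^1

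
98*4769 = 467362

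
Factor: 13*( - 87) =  - 1131=- 3^1*13^1*29^1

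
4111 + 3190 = 7301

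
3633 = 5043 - 1410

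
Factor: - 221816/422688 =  - 233/444 = - 2^( - 2)*3^( - 1) * 37^( - 1)*233^1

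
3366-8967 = - 5601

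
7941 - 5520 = 2421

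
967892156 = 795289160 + 172602996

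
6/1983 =2/661 = 0.00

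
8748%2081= 424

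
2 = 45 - 43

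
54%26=2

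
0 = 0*33928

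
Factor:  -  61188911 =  - 7^1*19^1*491^1 * 937^1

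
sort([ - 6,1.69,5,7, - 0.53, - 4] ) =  [ - 6,-4, - 0.53,1.69,5, 7]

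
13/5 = 2+3/5= 2.60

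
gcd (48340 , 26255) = 5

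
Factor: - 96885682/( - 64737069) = 2^1 * 3^( - 1)*21579023^( - 1) *48442841^1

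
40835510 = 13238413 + 27597097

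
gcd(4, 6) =2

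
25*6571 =164275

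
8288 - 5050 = 3238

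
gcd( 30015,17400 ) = 435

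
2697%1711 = 986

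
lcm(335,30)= 2010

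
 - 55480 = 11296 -66776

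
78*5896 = 459888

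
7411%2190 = 841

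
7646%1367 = 811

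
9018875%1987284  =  1069739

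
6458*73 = 471434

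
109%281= 109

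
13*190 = 2470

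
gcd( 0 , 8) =8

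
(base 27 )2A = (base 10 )64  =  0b1000000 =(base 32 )20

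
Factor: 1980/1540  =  3^2 *7^( - 1 )= 9/7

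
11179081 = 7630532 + 3548549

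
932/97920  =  233/24480 = 0.01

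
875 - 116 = 759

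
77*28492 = 2193884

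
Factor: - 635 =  - 5^1 * 127^1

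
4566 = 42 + 4524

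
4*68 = 272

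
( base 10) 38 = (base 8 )46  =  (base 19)20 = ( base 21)1H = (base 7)53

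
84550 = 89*950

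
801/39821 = 801/39821= 0.02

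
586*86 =50396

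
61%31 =30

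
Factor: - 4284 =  - 2^2*3^2*7^1*17^1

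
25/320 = 5/64 =0.08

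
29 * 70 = 2030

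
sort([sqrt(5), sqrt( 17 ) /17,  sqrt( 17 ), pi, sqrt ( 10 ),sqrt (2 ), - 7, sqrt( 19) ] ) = [  -  7, sqrt( 17)/17, sqrt( 2 ), sqrt(5), pi, sqrt( 10 ),sqrt( 17), sqrt( 19 )]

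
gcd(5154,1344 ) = 6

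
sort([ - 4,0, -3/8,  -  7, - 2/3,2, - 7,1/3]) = [-7, - 7, - 4,- 2/3, - 3/8,0,1/3,2 ]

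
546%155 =81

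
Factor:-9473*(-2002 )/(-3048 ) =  - 9482473/1524= - 2^(-2 )*3^(-1 ) *7^1*11^1*13^1*127^( - 1 )*9473^1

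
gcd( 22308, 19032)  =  156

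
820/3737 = 820/3737 = 0.22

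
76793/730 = 76793/730=105.20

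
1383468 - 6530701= - 5147233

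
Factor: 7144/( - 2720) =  - 893/340 = - 2^( - 2 )*5^( - 1)*17^( - 1 )*19^1*47^1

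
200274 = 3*66758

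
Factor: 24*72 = 1728 =2^6*3^3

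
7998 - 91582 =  - 83584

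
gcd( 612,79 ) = 1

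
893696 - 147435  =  746261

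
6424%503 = 388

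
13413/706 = 13413/706 = 19.00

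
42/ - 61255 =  - 1 + 61213/61255 = - 0.00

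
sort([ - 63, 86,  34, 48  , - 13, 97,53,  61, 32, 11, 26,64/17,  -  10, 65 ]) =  [ - 63 ,  -  13 , - 10,64/17,11,26, 32, 34, 48, 53,61, 65, 86,97 ]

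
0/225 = 0 = 0.00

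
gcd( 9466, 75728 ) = 9466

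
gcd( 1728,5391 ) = 9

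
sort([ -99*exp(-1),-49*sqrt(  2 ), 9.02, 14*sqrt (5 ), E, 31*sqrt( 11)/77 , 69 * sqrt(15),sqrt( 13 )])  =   [ - 49*sqrt ( 2),- 99*exp( - 1), 31 *sqrt ( 11 )/77,E, sqrt( 13),  9.02  ,  14*sqrt( 5 ),69*sqrt(15)]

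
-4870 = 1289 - 6159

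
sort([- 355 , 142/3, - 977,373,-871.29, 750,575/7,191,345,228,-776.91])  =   [ - 977,-871.29, - 776.91, - 355,142/3,575/7,  191,228,345,373, 750 ] 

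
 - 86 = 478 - 564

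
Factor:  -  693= -3^2*7^1*11^1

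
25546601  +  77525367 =103071968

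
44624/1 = 44624=44624.00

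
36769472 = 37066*992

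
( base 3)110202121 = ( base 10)9304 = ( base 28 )bo8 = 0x2458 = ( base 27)CKG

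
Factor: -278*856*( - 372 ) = 2^6*3^1*31^1*107^1*139^1 = 88524096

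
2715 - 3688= - 973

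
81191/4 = 20297 + 3/4 = 20297.75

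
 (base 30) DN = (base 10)413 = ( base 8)635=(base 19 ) 12e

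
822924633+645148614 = 1468073247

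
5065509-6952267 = -1886758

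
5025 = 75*67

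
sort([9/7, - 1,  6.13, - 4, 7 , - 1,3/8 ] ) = [- 4, - 1, - 1,3/8, 9/7, 6.13, 7]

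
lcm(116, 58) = 116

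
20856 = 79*264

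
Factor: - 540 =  - 2^2*3^3*5^1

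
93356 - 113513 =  - 20157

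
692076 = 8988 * 77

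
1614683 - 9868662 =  - 8253979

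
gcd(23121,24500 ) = 7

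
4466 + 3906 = 8372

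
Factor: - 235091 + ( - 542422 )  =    -  3^1 * 11^1*23561^1 = -  777513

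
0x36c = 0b1101101100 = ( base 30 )t6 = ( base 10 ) 876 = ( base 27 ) 15c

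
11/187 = 1/17 = 0.06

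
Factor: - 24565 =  - 5^1 * 17^3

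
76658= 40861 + 35797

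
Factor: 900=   2^2*3^2*5^2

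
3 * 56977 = 170931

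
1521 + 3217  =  4738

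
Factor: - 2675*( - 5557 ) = 5^2 * 107^1*5557^1=14864975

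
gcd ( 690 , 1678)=2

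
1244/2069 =1244/2069= 0.60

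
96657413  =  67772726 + 28884687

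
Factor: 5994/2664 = 9/4 = 2^( - 2 )*3^2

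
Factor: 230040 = 2^3*3^4*5^1*71^1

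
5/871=5/871  =  0.01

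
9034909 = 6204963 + 2829946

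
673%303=67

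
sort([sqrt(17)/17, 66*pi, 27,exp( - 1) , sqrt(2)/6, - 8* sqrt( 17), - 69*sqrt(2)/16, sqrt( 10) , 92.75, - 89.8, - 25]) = [- 89.8, - 8 * sqrt( 17), - 25,-69*sqrt(2 ) /16 , sqrt(2) /6,sqrt ( 17)/17,exp( - 1), sqrt( 10), 27 , 92.75,66*pi ] 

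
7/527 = 7/527 =0.01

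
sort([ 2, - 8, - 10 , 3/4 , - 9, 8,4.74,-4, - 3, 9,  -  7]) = [ - 10, - 9, - 8, - 7, - 4 , - 3,3/4, 2 , 4.74, 8, 9]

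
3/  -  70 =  - 1 + 67/70 = -0.04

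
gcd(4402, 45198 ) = 62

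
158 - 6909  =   - 6751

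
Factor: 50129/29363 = 29363^ ( - 1)*50129^1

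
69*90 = 6210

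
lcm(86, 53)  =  4558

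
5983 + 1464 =7447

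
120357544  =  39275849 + 81081695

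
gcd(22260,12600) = 420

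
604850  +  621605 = 1226455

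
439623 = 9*48847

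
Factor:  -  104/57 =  - 2^3 *3^( - 1) * 13^1*19^( - 1)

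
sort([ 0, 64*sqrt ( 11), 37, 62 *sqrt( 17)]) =[ 0,37, 64*sqrt ( 11),  62*sqrt(17) ]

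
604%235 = 134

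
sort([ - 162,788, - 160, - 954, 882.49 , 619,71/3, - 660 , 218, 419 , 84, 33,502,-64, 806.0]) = [-954, - 660, - 162 , - 160 ,  -  64,71/3 , 33,84, 218, 419,  502,619, 788, 806.0,882.49] 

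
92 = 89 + 3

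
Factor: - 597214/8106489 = - 2^1*3^( - 2)* 43^( - 1)*20947^( - 1) * 298607^1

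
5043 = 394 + 4649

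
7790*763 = 5943770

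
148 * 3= 444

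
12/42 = 2/7 = 0.29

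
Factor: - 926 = - 2^1*463^1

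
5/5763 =5/5763 = 0.00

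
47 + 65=112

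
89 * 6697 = 596033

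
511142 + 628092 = 1139234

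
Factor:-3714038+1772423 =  - 1941615 = - 3^2*5^1*13^1*3319^1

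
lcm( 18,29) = 522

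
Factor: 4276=2^2*1069^1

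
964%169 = 119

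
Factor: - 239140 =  - 2^2* 5^1*11^1 *1087^1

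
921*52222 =48096462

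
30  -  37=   -  7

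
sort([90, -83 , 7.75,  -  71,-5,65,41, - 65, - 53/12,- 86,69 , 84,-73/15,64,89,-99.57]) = [ - 99.57, - 86, - 83, - 71, - 65 , - 5, - 73/15, - 53/12,  7.75,41,64,65,  69,  84,89,  90 ]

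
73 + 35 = 108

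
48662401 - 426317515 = -377655114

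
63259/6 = 10543 + 1/6 = 10543.17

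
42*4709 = 197778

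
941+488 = 1429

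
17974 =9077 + 8897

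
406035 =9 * 45115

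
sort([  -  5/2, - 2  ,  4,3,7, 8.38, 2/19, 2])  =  [ - 5/2, -2,2/19,2, 3 , 4, 7, 8.38]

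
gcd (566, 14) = 2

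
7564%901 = 356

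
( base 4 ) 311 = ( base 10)53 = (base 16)35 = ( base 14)3b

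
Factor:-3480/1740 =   -  2^1 = - 2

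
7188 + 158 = 7346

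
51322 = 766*67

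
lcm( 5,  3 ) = 15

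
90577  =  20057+70520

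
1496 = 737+759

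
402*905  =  363810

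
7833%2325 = 858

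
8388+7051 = 15439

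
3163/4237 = 3163/4237 = 0.75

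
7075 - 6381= 694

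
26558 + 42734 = 69292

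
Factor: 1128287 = 1128287^1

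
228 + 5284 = 5512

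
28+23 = 51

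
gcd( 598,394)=2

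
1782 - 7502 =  - 5720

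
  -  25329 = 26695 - 52024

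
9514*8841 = 84113274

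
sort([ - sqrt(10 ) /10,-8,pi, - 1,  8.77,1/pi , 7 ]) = [ -8, - 1,  -  sqrt( 10)/10 , 1/pi,  pi, 7,8.77] 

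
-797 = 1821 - 2618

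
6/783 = 2/261 = 0.01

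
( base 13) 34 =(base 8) 53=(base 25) 1I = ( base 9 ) 47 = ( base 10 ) 43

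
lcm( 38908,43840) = 3112640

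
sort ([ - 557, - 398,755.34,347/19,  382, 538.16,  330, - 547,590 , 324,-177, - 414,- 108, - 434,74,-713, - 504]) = [-713,-557, - 547 , - 504,  -  434, -414 ,-398,-177, - 108, 347/19 , 74,  324,330, 382 , 538.16, 590, 755.34] 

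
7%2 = 1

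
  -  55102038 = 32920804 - 88022842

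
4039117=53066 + 3986051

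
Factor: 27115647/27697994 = 2^(- 1 )*3^1*13^1 * 719^1*967^1*13848997^(-1 ) 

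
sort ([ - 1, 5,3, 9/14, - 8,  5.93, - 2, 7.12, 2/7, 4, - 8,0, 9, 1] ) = [ - 8,-8, - 2, - 1, 0, 2/7,  9/14, 1, 3 , 4, 5 , 5.93, 7.12, 9] 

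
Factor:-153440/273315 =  - 32/57= - 2^5*3^(-1)*19^( - 1)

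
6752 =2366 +4386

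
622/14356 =311/7178 = 0.04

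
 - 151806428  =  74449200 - 226255628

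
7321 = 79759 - 72438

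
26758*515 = 13780370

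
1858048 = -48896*( - 38)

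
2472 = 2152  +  320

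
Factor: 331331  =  7^1*11^1*13^1*331^1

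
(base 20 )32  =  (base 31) 20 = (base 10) 62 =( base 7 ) 116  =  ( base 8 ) 76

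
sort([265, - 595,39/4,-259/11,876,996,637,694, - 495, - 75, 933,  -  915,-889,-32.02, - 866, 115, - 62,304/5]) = [ - 915  ,- 889,-866, - 595, - 495, - 75, - 62, - 32.02, - 259/11, 39/4,304/5, 115, 265,637, 694,876,933,996 ] 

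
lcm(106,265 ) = 530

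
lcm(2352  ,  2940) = 11760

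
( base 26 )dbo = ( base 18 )1a18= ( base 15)2a68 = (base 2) 10001110001010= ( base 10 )9098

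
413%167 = 79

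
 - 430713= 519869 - 950582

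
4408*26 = 114608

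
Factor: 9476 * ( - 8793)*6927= -577174735836 = -2^2*3^3*23^1*103^1*977^1* 2309^1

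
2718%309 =246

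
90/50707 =90/50707= 0.00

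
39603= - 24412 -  - 64015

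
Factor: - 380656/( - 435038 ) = 190328/217519  =  2^3 * 37^1*643^1 * 217519^(-1 )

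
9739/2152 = 9739/2152 = 4.53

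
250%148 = 102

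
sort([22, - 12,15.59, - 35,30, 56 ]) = [ - 35, - 12,15.59,22, 30 , 56]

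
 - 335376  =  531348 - 866724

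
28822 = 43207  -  14385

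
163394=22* 7427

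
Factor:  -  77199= - 3^1*25733^1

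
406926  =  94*4329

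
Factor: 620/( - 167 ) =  - 2^2*5^1*31^1* 167^( - 1 ) 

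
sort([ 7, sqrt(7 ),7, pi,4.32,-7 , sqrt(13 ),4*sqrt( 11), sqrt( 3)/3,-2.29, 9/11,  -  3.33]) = [-7,-3.33, - 2.29, sqrt ( 3) /3,  9/11,sqrt( 7),pi, sqrt( 13 ),4.32, 7, 7,4 * sqrt ( 11) ]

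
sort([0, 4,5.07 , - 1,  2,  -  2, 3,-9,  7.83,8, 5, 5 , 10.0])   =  [ -9, -2, - 1,  0 , 2, 3,4, 5,5 , 5.07,7.83, 8,10.0]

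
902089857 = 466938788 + 435151069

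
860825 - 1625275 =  - 764450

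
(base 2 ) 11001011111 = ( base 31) 1LJ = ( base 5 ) 23011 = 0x65f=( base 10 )1631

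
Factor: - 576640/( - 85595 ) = 128/19 = 2^7*19^( - 1)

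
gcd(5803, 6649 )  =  1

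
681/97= 7+2/97=7.02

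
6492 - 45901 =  - 39409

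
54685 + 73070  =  127755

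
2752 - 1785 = 967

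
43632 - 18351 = 25281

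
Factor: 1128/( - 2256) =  - 2^ ( - 1 )= - 1/2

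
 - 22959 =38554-61513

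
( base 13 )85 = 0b1101101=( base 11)9A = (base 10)109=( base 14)7b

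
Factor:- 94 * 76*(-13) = 2^3*13^1 * 19^1 * 47^1 = 92872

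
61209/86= 711 + 63/86 = 711.73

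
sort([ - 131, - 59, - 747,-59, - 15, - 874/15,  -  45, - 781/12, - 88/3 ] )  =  [ - 747, - 131, - 781/12,-59,  -  59, - 874/15,-45, - 88/3 , - 15] 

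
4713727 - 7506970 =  - 2793243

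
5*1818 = 9090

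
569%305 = 264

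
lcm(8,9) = 72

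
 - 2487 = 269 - 2756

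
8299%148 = 11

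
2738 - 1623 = 1115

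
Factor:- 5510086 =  - 2^1*2755043^1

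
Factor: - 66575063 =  - 66575063^1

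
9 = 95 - 86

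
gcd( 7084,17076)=4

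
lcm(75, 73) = 5475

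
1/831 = 1/831  =  0.00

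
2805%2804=1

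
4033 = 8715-4682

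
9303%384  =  87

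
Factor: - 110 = - 2^1*5^1*11^1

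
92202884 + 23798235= 116001119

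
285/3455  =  57/691 = 0.08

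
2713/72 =37+49/72  =  37.68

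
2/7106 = 1/3553 = 0.00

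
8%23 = 8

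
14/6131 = 14/6131 = 0.00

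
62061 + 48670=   110731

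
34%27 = 7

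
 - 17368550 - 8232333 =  - 25600883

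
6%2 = 0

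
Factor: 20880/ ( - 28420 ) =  - 2^2*3^2*7^(-2 )  =  - 36/49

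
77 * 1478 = 113806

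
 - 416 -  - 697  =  281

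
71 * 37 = 2627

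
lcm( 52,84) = 1092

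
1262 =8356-7094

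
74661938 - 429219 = 74232719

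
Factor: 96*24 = 2304 = 2^8*3^2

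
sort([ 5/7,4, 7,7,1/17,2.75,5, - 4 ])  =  [- 4, 1/17 , 5/7, 2.75, 4,5, 7,7 ] 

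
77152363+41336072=118488435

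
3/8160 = 1/2720 = 0.00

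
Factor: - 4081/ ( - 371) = 11 = 11^1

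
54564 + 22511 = 77075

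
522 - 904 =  - 382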